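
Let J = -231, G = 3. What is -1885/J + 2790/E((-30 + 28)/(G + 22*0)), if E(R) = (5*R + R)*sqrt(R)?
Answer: 1885/231 + 1395*I*sqrt(6)/4 ≈ 8.1602 + 854.26*I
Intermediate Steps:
E(R) = 6*R**(3/2) (E(R) = (6*R)*sqrt(R) = 6*R**(3/2))
-1885/J + 2790/E((-30 + 28)/(G + 22*0)) = -1885/(-231) + 2790/((6*((-30 + 28)/(3 + 22*0))**(3/2))) = -1885*(-1/231) + 2790/((6*(-2/(3 + 0))**(3/2))) = 1885/231 + 2790/((6*(-2/3)**(3/2))) = 1885/231 + 2790/((6*(-2*I*sqrt(6)/9))) = 1885/231 + 2790/((-4*I*sqrt(6)/3)) = 1885/231 + 2790*(I*sqrt(6)/8) = 1885/231 + 1395*I*sqrt(6)/4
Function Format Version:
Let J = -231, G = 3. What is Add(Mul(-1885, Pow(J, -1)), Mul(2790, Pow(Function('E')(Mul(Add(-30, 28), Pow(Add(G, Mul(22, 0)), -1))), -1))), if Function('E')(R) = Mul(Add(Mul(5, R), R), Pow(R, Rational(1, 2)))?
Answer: Add(Rational(1885, 231), Mul(Rational(1395, 4), I, Pow(6, Rational(1, 2)))) ≈ Add(8.1602, Mul(854.26, I))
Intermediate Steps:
Function('E')(R) = Mul(6, Pow(R, Rational(3, 2))) (Function('E')(R) = Mul(Mul(6, R), Pow(R, Rational(1, 2))) = Mul(6, Pow(R, Rational(3, 2))))
Add(Mul(-1885, Pow(J, -1)), Mul(2790, Pow(Function('E')(Mul(Add(-30, 28), Pow(Add(G, Mul(22, 0)), -1))), -1))) = Add(Mul(-1885, Pow(-231, -1)), Mul(2790, Pow(Mul(6, Pow(Mul(Add(-30, 28), Pow(Add(3, Mul(22, 0)), -1)), Rational(3, 2))), -1))) = Add(Mul(-1885, Rational(-1, 231)), Mul(2790, Pow(Mul(6, Pow(Mul(-2, Pow(Add(3, 0), -1)), Rational(3, 2))), -1))) = Add(Rational(1885, 231), Mul(2790, Pow(Mul(6, Pow(Mul(-2, Pow(3, -1)), Rational(3, 2))), -1))) = Add(Rational(1885, 231), Mul(2790, Pow(Mul(6, Pow(Mul(-2, Rational(1, 3)), Rational(3, 2))), -1))) = Add(Rational(1885, 231), Mul(2790, Pow(Mul(6, Pow(Rational(-2, 3), Rational(3, 2))), -1))) = Add(Rational(1885, 231), Mul(2790, Pow(Mul(6, Mul(Rational(-2, 9), I, Pow(6, Rational(1, 2)))), -1))) = Add(Rational(1885, 231), Mul(2790, Pow(Mul(Rational(-4, 3), I, Pow(6, Rational(1, 2))), -1))) = Add(Rational(1885, 231), Mul(2790, Mul(Rational(1, 8), I, Pow(6, Rational(1, 2))))) = Add(Rational(1885, 231), Mul(Rational(1395, 4), I, Pow(6, Rational(1, 2))))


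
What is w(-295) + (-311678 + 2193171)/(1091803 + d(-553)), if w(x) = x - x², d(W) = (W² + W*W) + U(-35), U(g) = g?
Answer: -148737784027/1703386 ≈ -87319.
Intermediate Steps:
d(W) = -35 + 2*W² (d(W) = (W² + W*W) - 35 = (W² + W²) - 35 = 2*W² - 35 = -35 + 2*W²)
w(-295) + (-311678 + 2193171)/(1091803 + d(-553)) = -295*(1 - 1*(-295)) + (-311678 + 2193171)/(1091803 + (-35 + 2*(-553)²)) = -295*(1 + 295) + 1881493/(1091803 + (-35 + 2*305809)) = -295*296 + 1881493/(1091803 + (-35 + 611618)) = -87320 + 1881493/(1091803 + 611583) = -87320 + 1881493/1703386 = -148737784027/1703386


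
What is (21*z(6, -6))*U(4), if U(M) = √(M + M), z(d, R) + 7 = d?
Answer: -42*√2 ≈ -59.397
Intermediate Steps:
z(d, R) = -7 + d
U(M) = √2*√M (U(M) = √(2*M) = √2*√M)
(21*z(6, -6))*U(4) = (21*(-7 + 6))*(√2*√4) = (21*(-1))*(√2*2) = -42*√2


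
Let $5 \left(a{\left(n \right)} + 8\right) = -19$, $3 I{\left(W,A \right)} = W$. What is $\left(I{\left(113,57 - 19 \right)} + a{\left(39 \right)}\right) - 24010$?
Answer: $- \frac{359762}{15} \approx -23984.0$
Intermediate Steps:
$I{\left(W,A \right)} = \frac{W}{3}$
$a{\left(n \right)} = - \frac{59}{5}$ ($a{\left(n \right)} = -8 + \frac{1}{5} \left(-19\right) = -8 - \frac{19}{5} = - \frac{59}{5}$)
$\left(I{\left(113,57 - 19 \right)} + a{\left(39 \right)}\right) - 24010 = \left(\frac{1}{3} \cdot 113 - \frac{59}{5}\right) - 24010 = \left(\frac{113}{3} - \frac{59}{5}\right) - 24010 = \frac{388}{15} - 24010 = - \frac{359762}{15}$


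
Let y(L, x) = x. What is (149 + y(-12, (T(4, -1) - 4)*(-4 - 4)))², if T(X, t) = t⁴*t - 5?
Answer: 52441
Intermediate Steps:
T(X, t) = -5 + t⁵ (T(X, t) = t⁵ - 5 = -5 + t⁵)
(149 + y(-12, (T(4, -1) - 4)*(-4 - 4)))² = (149 + ((-5 + (-1)⁵) - 4)*(-4 - 4))² = (149 + ((-5 - 1) - 4)*(-8))² = (149 + (-6 - 4)*(-8))² = (149 - 10*(-8))² = (149 + 80)² = 229² = 52441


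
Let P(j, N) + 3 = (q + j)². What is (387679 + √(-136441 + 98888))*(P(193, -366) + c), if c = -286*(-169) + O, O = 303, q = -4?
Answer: 32702662045 + 3964685*I*√17 ≈ 3.2703e+10 + 1.6347e+7*I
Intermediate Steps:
P(j, N) = -3 + (-4 + j)²
c = 48637 (c = -286*(-169) + 303 = 48334 + 303 = 48637)
(387679 + √(-136441 + 98888))*(P(193, -366) + c) = (387679 + √(-136441 + 98888))*((-3 + (-4 + 193)²) + 48637) = (387679 + √(-37553))*((-3 + 189²) + 48637) = (387679 + 47*I*√17)*((-3 + 35721) + 48637) = (387679 + 47*I*√17)*(35718 + 48637) = (387679 + 47*I*√17)*84355 = 32702662045 + 3964685*I*√17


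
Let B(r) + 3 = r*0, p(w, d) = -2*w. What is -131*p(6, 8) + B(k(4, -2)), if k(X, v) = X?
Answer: 1569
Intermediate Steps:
B(r) = -3 (B(r) = -3 + r*0 = -3 + 0 = -3)
-131*p(6, 8) + B(k(4, -2)) = -(-262)*6 - 3 = -131*(-12) - 3 = 1572 - 3 = 1569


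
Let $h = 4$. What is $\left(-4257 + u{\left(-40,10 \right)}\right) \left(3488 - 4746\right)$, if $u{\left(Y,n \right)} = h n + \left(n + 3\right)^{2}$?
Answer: $5092384$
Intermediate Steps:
$u{\left(Y,n \right)} = \left(3 + n\right)^{2} + 4 n$ ($u{\left(Y,n \right)} = 4 n + \left(n + 3\right)^{2} = 4 n + \left(3 + n\right)^{2} = \left(3 + n\right)^{2} + 4 n$)
$\left(-4257 + u{\left(-40,10 \right)}\right) \left(3488 - 4746\right) = \left(-4257 + \left(\left(3 + 10\right)^{2} + 4 \cdot 10\right)\right) \left(3488 - 4746\right) = \left(-4257 + \left(13^{2} + 40\right)\right) \left(-1258\right) = \left(-4257 + \left(169 + 40\right)\right) \left(-1258\right) = \left(-4257 + 209\right) \left(-1258\right) = \left(-4048\right) \left(-1258\right) = 5092384$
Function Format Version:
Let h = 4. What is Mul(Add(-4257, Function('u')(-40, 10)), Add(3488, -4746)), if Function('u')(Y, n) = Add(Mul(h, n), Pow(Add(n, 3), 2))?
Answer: 5092384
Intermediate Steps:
Function('u')(Y, n) = Add(Pow(Add(3, n), 2), Mul(4, n)) (Function('u')(Y, n) = Add(Mul(4, n), Pow(Add(n, 3), 2)) = Add(Mul(4, n), Pow(Add(3, n), 2)) = Add(Pow(Add(3, n), 2), Mul(4, n)))
Mul(Add(-4257, Function('u')(-40, 10)), Add(3488, -4746)) = Mul(Add(-4257, Add(Pow(Add(3, 10), 2), Mul(4, 10))), Add(3488, -4746)) = Mul(Add(-4257, Add(Pow(13, 2), 40)), -1258) = Mul(Add(-4257, Add(169, 40)), -1258) = Mul(Add(-4257, 209), -1258) = Mul(-4048, -1258) = 5092384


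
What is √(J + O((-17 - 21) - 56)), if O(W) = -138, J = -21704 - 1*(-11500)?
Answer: I*√10342 ≈ 101.7*I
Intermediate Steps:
J = -10204 (J = -21704 + 11500 = -10204)
√(J + O((-17 - 21) - 56)) = √(-10204 - 138) = √(-10342) = I*√10342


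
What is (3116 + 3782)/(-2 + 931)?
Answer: 6898/929 ≈ 7.4252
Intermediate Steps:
(3116 + 3782)/(-2 + 931) = 6898/929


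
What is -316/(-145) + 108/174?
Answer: 14/5 ≈ 2.8000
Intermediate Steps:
-316/(-145) + 108/174 = -316*(-1/145) + 108*(1/174) = 316/145 + 18/29 = 14/5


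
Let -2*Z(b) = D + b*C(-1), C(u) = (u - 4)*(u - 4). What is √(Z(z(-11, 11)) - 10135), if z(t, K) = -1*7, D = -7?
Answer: 18*I*√31 ≈ 100.22*I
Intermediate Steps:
z(t, K) = -7
C(u) = (-4 + u)² (C(u) = (-4 + u)*(-4 + u) = (-4 + u)²)
Z(b) = 7/2 - 25*b/2 (Z(b) = -(-7 + b*(-4 - 1)²)/2 = -(-7 + b*(-5)²)/2 = -(-7 + b*25)/2 = -(-7 + 25*b)/2 = 7/2 - 25*b/2)
√(Z(z(-11, 11)) - 10135) = √((7/2 - 25/2*(-7)) - 10135) = √((7/2 + 175/2) - 10135) = √(91 - 10135) = √(-10044) = 18*I*√31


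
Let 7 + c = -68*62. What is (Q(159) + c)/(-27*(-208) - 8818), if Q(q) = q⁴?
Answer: -319562369/1601 ≈ -1.9960e+5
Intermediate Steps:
c = -4223 (c = -7 - 68*62 = -7 - 4216 = -4223)
(Q(159) + c)/(-27*(-208) - 8818) = (159⁴ - 4223)/(-27*(-208) - 8818) = (639128961 - 4223)/(5616 - 8818) = 639124738/(-3202) = 639124738*(-1/3202) = -319562369/1601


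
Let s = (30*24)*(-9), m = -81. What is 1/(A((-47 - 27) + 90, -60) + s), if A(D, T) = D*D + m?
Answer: -1/6305 ≈ -0.00015860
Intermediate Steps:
s = -6480 (s = 720*(-9) = -6480)
A(D, T) = -81 + D² (A(D, T) = D*D - 81 = D² - 81 = -81 + D²)
1/(A((-47 - 27) + 90, -60) + s) = 1/((-81 + ((-47 - 27) + 90)²) - 6480) = 1/((-81 + (-74 + 90)²) - 6480) = 1/((-81 + 16²) - 6480) = 1/((-81 + 256) - 6480) = 1/(175 - 6480) = 1/(-6305) = -1/6305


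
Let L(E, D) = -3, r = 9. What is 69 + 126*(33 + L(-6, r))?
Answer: 3849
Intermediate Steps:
69 + 126*(33 + L(-6, r)) = 69 + 126*(33 - 3) = 69 + 126*30 = 69 + 3780 = 3849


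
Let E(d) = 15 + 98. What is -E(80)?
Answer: -113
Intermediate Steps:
E(d) = 113
-E(80) = -1*113 = -113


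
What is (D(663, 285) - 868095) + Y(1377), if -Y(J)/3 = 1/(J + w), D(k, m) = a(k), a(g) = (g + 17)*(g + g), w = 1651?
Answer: 101695377/3028 ≈ 33585.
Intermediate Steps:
a(g) = 2*g*(17 + g) (a(g) = (17 + g)*(2*g) = 2*g*(17 + g))
D(k, m) = 2*k*(17 + k)
Y(J) = -3/(1651 + J) (Y(J) = -3/(J + 1651) = -3/(1651 + J))
(D(663, 285) - 868095) + Y(1377) = (2*663*(17 + 663) - 868095) - 3/(1651 + 1377) = (2*663*680 - 868095) - 3/3028 = (901680 - 868095) - 3*1/3028 = 33585 - 3/3028 = 101695377/3028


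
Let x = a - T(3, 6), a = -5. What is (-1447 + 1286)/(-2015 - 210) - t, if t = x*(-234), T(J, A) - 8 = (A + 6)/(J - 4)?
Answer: -520489/2225 ≈ -233.93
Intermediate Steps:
T(J, A) = 8 + (6 + A)/(-4 + J) (T(J, A) = 8 + (A + 6)/(J - 4) = 8 + (6 + A)/(-4 + J))
x = -1 (x = -5 - (-26 + 6 + 8*3)/(-4 + 3) = -5 - (-26 + 6 + 24)/(-1) = -5 - (-1)*4 = -5 - 1*(-4) = -5 + 4 = -1)
t = 234 (t = -1*(-234) = 234)
(-1447 + 1286)/(-2015 - 210) - t = (-1447 + 1286)/(-2015 - 210) - 1*234 = -161/(-2225) - 234 = -161*(-1/2225) - 234 = 161/2225 - 234 = -520489/2225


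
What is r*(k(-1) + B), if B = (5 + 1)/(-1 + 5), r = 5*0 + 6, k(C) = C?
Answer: 3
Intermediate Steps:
r = 6 (r = 0 + 6 = 6)
B = 3/2 (B = 6/4 = 6*(1/4) = 3/2 ≈ 1.5000)
r*(k(-1) + B) = 6*(-1 + 3/2) = 6*(1/2) = 3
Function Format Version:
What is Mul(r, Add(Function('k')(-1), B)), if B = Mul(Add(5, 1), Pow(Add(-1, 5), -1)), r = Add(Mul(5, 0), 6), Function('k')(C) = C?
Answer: 3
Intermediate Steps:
r = 6 (r = Add(0, 6) = 6)
B = Rational(3, 2) (B = Mul(6, Pow(4, -1)) = Mul(6, Rational(1, 4)) = Rational(3, 2) ≈ 1.5000)
Mul(r, Add(Function('k')(-1), B)) = Mul(6, Add(-1, Rational(3, 2))) = Mul(6, Rational(1, 2)) = 3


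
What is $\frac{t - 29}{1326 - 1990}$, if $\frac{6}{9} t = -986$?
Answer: $\frac{377}{166} \approx 2.2711$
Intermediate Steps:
$t = -1479$ ($t = \frac{3}{2} \left(-986\right) = -1479$)
$\frac{t - 29}{1326 - 1990} = \frac{-1479 - 29}{1326 - 1990} = - \frac{1508}{-664} = \left(-1508\right) \left(- \frac{1}{664}\right) = \frac{377}{166}$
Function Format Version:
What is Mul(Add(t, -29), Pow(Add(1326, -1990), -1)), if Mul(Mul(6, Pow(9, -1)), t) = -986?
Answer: Rational(377, 166) ≈ 2.2711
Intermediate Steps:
t = -1479 (t = Mul(Rational(3, 2), -986) = -1479)
Mul(Add(t, -29), Pow(Add(1326, -1990), -1)) = Mul(Add(-1479, -29), Pow(Add(1326, -1990), -1)) = Mul(-1508, Pow(-664, -1)) = Mul(-1508, Rational(-1, 664)) = Rational(377, 166)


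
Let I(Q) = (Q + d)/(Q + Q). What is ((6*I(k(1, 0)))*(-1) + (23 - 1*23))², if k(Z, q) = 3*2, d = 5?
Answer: 121/4 ≈ 30.250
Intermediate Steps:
k(Z, q) = 6
I(Q) = (5 + Q)/(2*Q) (I(Q) = (Q + 5)/(Q + Q) = (5 + Q)/((2*Q)) = (5 + Q)*(1/(2*Q)) = (5 + Q)/(2*Q))
((6*I(k(1, 0)))*(-1) + (23 - 1*23))² = ((6*((½)*(5 + 6)/6))*(-1) + (23 - 1*23))² = ((6*((½)*(⅙)*11))*(-1) + (23 - 23))² = ((6*(11/12))*(-1) + 0)² = ((11/2)*(-1) + 0)² = (-11/2 + 0)² = (-11/2)² = 121/4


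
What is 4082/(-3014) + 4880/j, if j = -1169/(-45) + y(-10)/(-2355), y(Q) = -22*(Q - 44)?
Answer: 51589823671/271213283 ≈ 190.22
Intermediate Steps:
y(Q) = 968 - 22*Q (y(Q) = -22*(-44 + Q) = 968 - 22*Q)
j = 179969/7065 (j = -1169/(-45) + (968 - 22*(-10))/(-2355) = -1169*(-1/45) + (968 + 220)*(-1/2355) = 1169/45 + 1188*(-1/2355) = 1169/45 - 396/785 = 179969/7065 ≈ 25.473)
4082/(-3014) + 4880/j = 4082/(-3014) + 4880/(179969/7065) = 4082*(-1/3014) + 4880*(7065/179969) = -2041/1507 + 34477200/179969 = 51589823671/271213283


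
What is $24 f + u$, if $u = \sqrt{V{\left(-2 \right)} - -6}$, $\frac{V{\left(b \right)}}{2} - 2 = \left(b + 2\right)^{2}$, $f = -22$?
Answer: $-528 + \sqrt{10} \approx -524.84$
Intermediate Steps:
$V{\left(b \right)} = 4 + 2 \left(2 + b\right)^{2}$ ($V{\left(b \right)} = 4 + 2 \left(b + 2\right)^{2} = 4 + 2 \left(2 + b\right)^{2}$)
$u = \sqrt{10}$ ($u = \sqrt{\left(4 + 2 \left(2 - 2\right)^{2}\right) - -6} = \sqrt{\left(4 + 2 \cdot 0^{2}\right) + 6} = \sqrt{\left(4 + 2 \cdot 0\right) + 6} = \sqrt{\left(4 + 0\right) + 6} = \sqrt{4 + 6} = \sqrt{10} \approx 3.1623$)
$24 f + u = 24 \left(-22\right) + \sqrt{10} = -528 + \sqrt{10}$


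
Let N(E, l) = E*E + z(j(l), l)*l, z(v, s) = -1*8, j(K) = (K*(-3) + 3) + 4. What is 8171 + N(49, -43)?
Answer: 10916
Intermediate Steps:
j(K) = 7 - 3*K (j(K) = (-3*K + 3) + 4 = (3 - 3*K) + 4 = 7 - 3*K)
z(v, s) = -8
N(E, l) = E² - 8*l (N(E, l) = E*E - 8*l = E² - 8*l)
8171 + N(49, -43) = 8171 + (49² - 8*(-43)) = 8171 + (2401 + 344) = 8171 + 2745 = 10916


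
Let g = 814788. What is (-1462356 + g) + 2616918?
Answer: 1969350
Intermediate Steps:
(-1462356 + g) + 2616918 = (-1462356 + 814788) + 2616918 = -647568 + 2616918 = 1969350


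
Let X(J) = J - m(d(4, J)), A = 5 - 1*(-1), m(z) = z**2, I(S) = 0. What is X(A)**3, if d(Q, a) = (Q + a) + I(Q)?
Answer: -830584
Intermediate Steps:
d(Q, a) = Q + a (d(Q, a) = (Q + a) + 0 = Q + a)
A = 6 (A = 5 + 1 = 6)
X(J) = J - (4 + J)**2
X(A)**3 = (6 - (4 + 6)**2)**3 = (6 - 1*10**2)**3 = (6 - 1*100)**3 = (6 - 100)**3 = (-94)**3 = -830584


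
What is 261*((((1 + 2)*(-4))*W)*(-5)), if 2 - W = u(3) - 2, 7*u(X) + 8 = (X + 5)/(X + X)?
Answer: 542880/7 ≈ 77554.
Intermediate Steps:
u(X) = -8/7 + (5 + X)/(14*X) (u(X) = -8/7 + ((X + 5)/(X + X))/7 = -8/7 + ((5 + X)/((2*X)))/7 = -8/7 + ((5 + X)*(1/(2*X)))/7 = -8/7 + ((5 + X)/(2*X))/7 = -8/7 + (5 + X)/(14*X))
W = 104/21 (W = 2 - ((5/14)*(1 - 3*3)/3 - 2) = 2 - ((5/14)*(⅓)*(1 - 9) - 2) = 2 - ((5/14)*(⅓)*(-8) - 2) = 2 - (-20/21 - 2) = 2 - 1*(-62/21) = 2 + 62/21 = 104/21 ≈ 4.9524)
261*((((1 + 2)*(-4))*W)*(-5)) = 261*((((1 + 2)*(-4))*(104/21))*(-5)) = 261*(((3*(-4))*(104/21))*(-5)) = 261*(-12*104/21*(-5)) = 261*(-416/7*(-5)) = 261*(2080/7) = 542880/7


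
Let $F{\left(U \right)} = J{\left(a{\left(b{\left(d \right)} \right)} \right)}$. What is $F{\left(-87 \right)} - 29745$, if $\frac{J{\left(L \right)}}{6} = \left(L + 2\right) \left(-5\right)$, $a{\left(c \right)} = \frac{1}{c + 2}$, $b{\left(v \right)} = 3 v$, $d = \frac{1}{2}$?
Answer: $- \frac{208695}{7} \approx -29814.0$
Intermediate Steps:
$d = \frac{1}{2} \approx 0.5$
$a{\left(c \right)} = \frac{1}{2 + c}$
$J{\left(L \right)} = -60 - 30 L$ ($J{\left(L \right)} = 6 \left(L + 2\right) \left(-5\right) = 6 \left(2 + L\right) \left(-5\right) = 6 \left(-10 - 5 L\right) = -60 - 30 L$)
$F{\left(U \right)} = - \frac{480}{7}$ ($F{\left(U \right)} = -60 - \frac{30}{2 + 3 \cdot \frac{1}{2}} = -60 - \frac{30}{2 + \frac{3}{2}} = -60 - \frac{30}{\frac{7}{2}} = -60 - \frac{60}{7} = - \frac{480}{7}$)
$F{\left(-87 \right)} - 29745 = - \frac{480}{7} - 29745 = - \frac{208695}{7}$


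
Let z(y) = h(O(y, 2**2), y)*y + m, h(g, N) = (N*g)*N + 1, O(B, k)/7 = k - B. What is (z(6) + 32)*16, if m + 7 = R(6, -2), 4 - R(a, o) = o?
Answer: -47792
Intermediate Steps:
R(a, o) = 4 - o
O(B, k) = -7*B + 7*k (O(B, k) = 7*(k - B) = -7*B + 7*k)
m = -1 (m = -7 + (4 - 1*(-2)) = -7 + (4 + 2) = -7 + 6 = -1)
h(g, N) = 1 + g*N**2 (h(g, N) = g*N**2 + 1 = 1 + g*N**2)
z(y) = -1 + y*(1 + y**2*(28 - 7*y)) (z(y) = (1 + (-7*y + 7*2**2)*y**2)*y - 1 = (1 + (-7*y + 7*4)*y**2)*y - 1 = (1 + (-7*y + 28)*y**2)*y - 1 = (1 + (28 - 7*y)*y**2)*y - 1 = (1 + y**2*(28 - 7*y))*y - 1 = y*(1 + y**2*(28 - 7*y)) - 1 = -1 + y*(1 + y**2*(28 - 7*y)))
(z(6) + 32)*16 = ((-1 + 6 - 7*6**4 + 28*6**3) + 32)*16 = ((-1 + 6 - 7*1296 + 28*216) + 32)*16 = ((-1 + 6 - 9072 + 6048) + 32)*16 = (-3019 + 32)*16 = -2987*16 = -47792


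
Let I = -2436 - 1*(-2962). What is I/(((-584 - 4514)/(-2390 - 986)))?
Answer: 887888/2549 ≈ 348.33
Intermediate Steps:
I = 526 (I = -2436 + 2962 = 526)
I/(((-584 - 4514)/(-2390 - 986))) = 526/(((-584 - 4514)/(-2390 - 986))) = 526/((-5098/(-3376))) = 526/((-5098*(-1/3376))) = 526/(2549/1688) = 526*(1688/2549) = 887888/2549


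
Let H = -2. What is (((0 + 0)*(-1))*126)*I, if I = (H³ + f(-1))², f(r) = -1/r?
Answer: 0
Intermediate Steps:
I = 49 (I = ((-2)³ - 1/(-1))² = (-8 - 1*(-1))² = (-8 + 1)² = (-7)² = 49)
(((0 + 0)*(-1))*126)*I = (((0 + 0)*(-1))*126)*49 = ((0*(-1))*126)*49 = (0*126)*49 = 0*49 = 0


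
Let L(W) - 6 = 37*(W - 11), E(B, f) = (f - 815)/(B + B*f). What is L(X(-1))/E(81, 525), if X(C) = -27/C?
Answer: -12739194/145 ≈ -87857.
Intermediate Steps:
E(B, f) = (-815 + f)/(B + B*f)
L(W) = -401 + 37*W (L(W) = 6 + 37*(W - 11) = 6 + 37*(-11 + W) = 6 + (-407 + 37*W) = -401 + 37*W)
L(X(-1))/E(81, 525) = (-401 + 37*(-27/(-1)))/(((-815 + 525)/(81*(1 + 525)))) = (-401 + 37*(-27*(-1)))/(((1/81)*(-290)/526)) = (-401 + 37*27)/(((1/81)*(1/526)*(-290))) = (-401 + 999)/(-145/21303) = 598*(-21303/145) = -12739194/145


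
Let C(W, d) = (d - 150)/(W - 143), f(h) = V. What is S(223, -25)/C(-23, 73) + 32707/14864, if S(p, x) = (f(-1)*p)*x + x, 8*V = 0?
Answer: -59167161/1144528 ≈ -51.696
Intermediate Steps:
V = 0 (V = (⅛)*0 = 0)
f(h) = 0
C(W, d) = (-150 + d)/(-143 + W)
S(p, x) = x (S(p, x) = (0*p)*x + x = 0*x + x = 0 + x = x)
S(223, -25)/C(-23, 73) + 32707/14864 = -25*(-143 - 23)/(-150 + 73) + 32707/14864 = -25/(-77/(-166)) + 32707*(1/14864) = -25/((-1/166*(-77))) + 32707/14864 = -25/77/166 + 32707/14864 = -25*166/77 + 32707/14864 = -4150/77 + 32707/14864 = -59167161/1144528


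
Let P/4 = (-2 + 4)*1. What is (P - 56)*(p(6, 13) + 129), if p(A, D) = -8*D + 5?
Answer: -1440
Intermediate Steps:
P = 8 (P = 4*((-2 + 4)*1) = 4*(2*1) = 4*2 = 8)
p(A, D) = 5 - 8*D
(P - 56)*(p(6, 13) + 129) = (8 - 56)*((5 - 8*13) + 129) = -48*((5 - 104) + 129) = -48*(-99 + 129) = -48*30 = -1440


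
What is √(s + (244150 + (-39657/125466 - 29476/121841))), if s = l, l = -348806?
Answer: I*√1984995397520363192954/137719846 ≈ 323.51*I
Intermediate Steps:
s = -348806
√(s + (244150 + (-39657/125466 - 29476/121841))) = √(-348806 + (244150 + (-39657/125466 - 29476/121841))) = √(-348806 + (244150 + (-39657*1/125466 - 29476*1/121841))) = √(-348806 + (244150 + (-13219/41822 - 29476/121841))) = √(-348806 + (244150 - 2843361451/5095634302)) = √(-348806 + 1244096271471849/5095634302) = √(-533291546871563/5095634302) = I*√1984995397520363192954/137719846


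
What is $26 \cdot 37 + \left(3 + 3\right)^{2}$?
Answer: $998$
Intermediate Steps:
$26 \cdot 37 + \left(3 + 3\right)^{2} = 962 + 6^{2} = 962 + 36 = 998$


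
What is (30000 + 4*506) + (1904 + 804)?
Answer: 34732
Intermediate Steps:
(30000 + 4*506) + (1904 + 804) = (30000 + 2024) + 2708 = 32024 + 2708 = 34732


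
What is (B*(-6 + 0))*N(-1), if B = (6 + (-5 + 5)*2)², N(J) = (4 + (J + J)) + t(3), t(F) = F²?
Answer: -2376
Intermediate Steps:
N(J) = 13 + 2*J (N(J) = (4 + (J + J)) + 3² = (4 + 2*J) + 9 = 13 + 2*J)
B = 36 (B = (6 + 0*2)² = (6 + 0)² = 6² = 36)
(B*(-6 + 0))*N(-1) = (36*(-6 + 0))*(13 + 2*(-1)) = (36*(-6))*(13 - 2) = -216*11 = -2376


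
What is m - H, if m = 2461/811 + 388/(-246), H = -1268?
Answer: 126632173/99753 ≈ 1269.5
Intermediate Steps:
m = 145369/99753 (m = 2461*(1/811) + 388*(-1/246) = 2461/811 - 194/123 = 145369/99753 ≈ 1.4573)
m - H = 145369/99753 - 1*(-1268) = 145369/99753 + 1268 = 126632173/99753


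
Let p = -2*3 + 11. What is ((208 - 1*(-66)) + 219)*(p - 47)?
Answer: -20706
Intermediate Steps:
p = 5 (p = -6 + 11 = 5)
((208 - 1*(-66)) + 219)*(p - 47) = ((208 - 1*(-66)) + 219)*(5 - 47) = ((208 + 66) + 219)*(-42) = (274 + 219)*(-42) = 493*(-42) = -20706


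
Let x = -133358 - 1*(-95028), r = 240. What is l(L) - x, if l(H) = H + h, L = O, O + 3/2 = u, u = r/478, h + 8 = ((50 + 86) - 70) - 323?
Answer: 18194593/478 ≈ 38064.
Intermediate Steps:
h = -265 (h = -8 + (((50 + 86) - 70) - 323) = -8 + ((136 - 70) - 323) = -8 + (66 - 323) = -8 - 257 = -265)
u = 120/239 (u = 240/478 = 240*(1/478) = 120/239 ≈ 0.50209)
O = -477/478 (O = -3/2 + 120/239 = -477/478 ≈ -0.99791)
L = -477/478 ≈ -0.99791
l(H) = -265 + H (l(H) = H - 265 = -265 + H)
x = -38330 (x = -133358 + 95028 = -38330)
l(L) - x = (-265 - 477/478) - 1*(-38330) = -127147/478 + 38330 = 18194593/478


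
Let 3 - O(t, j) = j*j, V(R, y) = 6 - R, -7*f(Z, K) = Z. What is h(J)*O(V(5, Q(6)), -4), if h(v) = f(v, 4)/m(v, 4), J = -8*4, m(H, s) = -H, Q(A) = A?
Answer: -13/7 ≈ -1.8571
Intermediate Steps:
f(Z, K) = -Z/7
O(t, j) = 3 - j**2 (O(t, j) = 3 - j*j = 3 - j**2)
J = -32
h(v) = 1/7 (h(v) = (-v/7)/((-v)) = (-v/7)*(-1/v) = 1/7)
h(J)*O(V(5, Q(6)), -4) = (3 - 1*(-4)**2)/7 = (3 - 1*16)/7 = (3 - 16)/7 = (1/7)*(-13) = -13/7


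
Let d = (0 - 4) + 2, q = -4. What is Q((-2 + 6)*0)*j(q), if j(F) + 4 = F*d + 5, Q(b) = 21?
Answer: 189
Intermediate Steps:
d = -2 (d = -4 + 2 = -2)
j(F) = 1 - 2*F (j(F) = -4 + (F*(-2) + 5) = -4 + (-2*F + 5) = -4 + (5 - 2*F) = 1 - 2*F)
Q((-2 + 6)*0)*j(q) = 21*(1 - 2*(-4)) = 21*(1 + 8) = 21*9 = 189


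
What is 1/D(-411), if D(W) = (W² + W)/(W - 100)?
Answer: -511/168510 ≈ -0.0030325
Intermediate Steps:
D(W) = (W + W²)/(-100 + W)
1/D(-411) = 1/(-411*(1 - 411)/(-100 - 411)) = 1/(-411*(-410)/(-511)) = 1/(-411*(-1/511)*(-410)) = 1/(-168510/511) = -511/168510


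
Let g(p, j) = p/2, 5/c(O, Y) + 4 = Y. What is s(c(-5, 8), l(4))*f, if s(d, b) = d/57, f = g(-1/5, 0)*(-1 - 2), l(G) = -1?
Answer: 1/152 ≈ 0.0065789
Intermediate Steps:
c(O, Y) = 5/(-4 + Y)
g(p, j) = p/2 (g(p, j) = p*(½) = p/2)
f = 3/10 (f = ((-1/5)/2)*(-1 - 2) = ((-1*⅕)/2)*(-3) = ((½)*(-⅕))*(-3) = -⅒*(-3) = 3/10 ≈ 0.30000)
s(d, b) = d/57 (s(d, b) = d*(1/57) = d/57)
s(c(-5, 8), l(4))*f = ((5/(-4 + 8))/57)*(3/10) = ((5/4)/57)*(3/10) = ((5*(¼))/57)*(3/10) = ((1/57)*(5/4))*(3/10) = (5/228)*(3/10) = 1/152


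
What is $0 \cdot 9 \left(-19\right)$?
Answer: $0$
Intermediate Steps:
$0 \cdot 9 \left(-19\right) = 0 \left(-19\right) = 0$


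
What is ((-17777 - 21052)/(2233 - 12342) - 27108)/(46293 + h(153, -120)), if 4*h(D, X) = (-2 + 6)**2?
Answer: -273995943/468016373 ≈ -0.58544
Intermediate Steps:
h(D, X) = 4 (h(D, X) = (-2 + 6)**2/4 = (1/4)*4**2 = (1/4)*16 = 4)
((-17777 - 21052)/(2233 - 12342) - 27108)/(46293 + h(153, -120)) = ((-17777 - 21052)/(2233 - 12342) - 27108)/(46293 + 4) = (-38829/(-10109) - 27108)/46297 = (-38829*(-1/10109) - 27108)*(1/46297) = (38829/10109 - 27108)*(1/46297) = -273995943/10109*1/46297 = -273995943/468016373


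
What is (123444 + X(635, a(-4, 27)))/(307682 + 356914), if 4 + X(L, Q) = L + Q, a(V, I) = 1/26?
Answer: 358439/1919944 ≈ 0.18669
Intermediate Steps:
a(V, I) = 1/26
X(L, Q) = -4 + L + Q (X(L, Q) = -4 + (L + Q) = -4 + L + Q)
(123444 + X(635, a(-4, 27)))/(307682 + 356914) = (123444 + (-4 + 635 + 1/26))/(307682 + 356914) = (123444 + 16407/26)/664596 = (3225951/26)*(1/664596) = 358439/1919944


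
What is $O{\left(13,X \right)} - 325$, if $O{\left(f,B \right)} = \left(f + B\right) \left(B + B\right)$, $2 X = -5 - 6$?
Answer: $- \frac{815}{2} \approx -407.5$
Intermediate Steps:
$X = - \frac{11}{2}$ ($X = \frac{-5 - 6}{2} = \frac{1}{2} \left(-11\right) = - \frac{11}{2} \approx -5.5$)
$O{\left(f,B \right)} = 2 B \left(B + f\right)$ ($O{\left(f,B \right)} = \left(B + f\right) 2 B = 2 B \left(B + f\right)$)
$O{\left(13,X \right)} - 325 = 2 \left(- \frac{11}{2}\right) \left(- \frac{11}{2} + 13\right) - 325 = 2 \left(- \frac{11}{2}\right) \frac{15}{2} - 325 = - \frac{165}{2} - 325 = - \frac{815}{2}$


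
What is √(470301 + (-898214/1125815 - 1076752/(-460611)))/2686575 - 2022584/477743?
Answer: -2022584/477743 + √14051978827786587052445418035/464385927259481625 ≈ -4.2334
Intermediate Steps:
√(470301 + (-898214/1125815 - 1076752/(-460611)))/2686575 - 2022584/477743 = √(470301 + (-898214*1/1125815 - 1076752*(-1/460611)))*(1/2686575) - 2022584*1/477743 = √(470301 + (-898214/1125815 + 1076752/460611))*(1/2686575) - 2022584/477743 = √(470301 + 798496304126/518562772965)*(1/2686575) - 2022584/477743 = √(243881389184516591/518562772965)*(1/2686575) - 2022584/477743 = (√14051978827786587052445418035/172854257655)*(1/2686575) - 2022584/477743 = √14051978827786587052445418035/464385927259481625 - 2022584/477743 = -2022584/477743 + √14051978827786587052445418035/464385927259481625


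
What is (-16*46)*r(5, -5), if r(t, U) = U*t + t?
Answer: 14720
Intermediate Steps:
r(t, U) = t + U*t
(-16*46)*r(5, -5) = (-16*46)*(5*(1 - 5)) = -3680*(-4) = -736*(-20) = 14720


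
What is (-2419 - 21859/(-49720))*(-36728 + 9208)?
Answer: 82732564848/1243 ≈ 6.6559e+7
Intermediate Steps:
(-2419 - 21859/(-49720))*(-36728 + 9208) = (-2419 - 21859*(-1/49720))*(-27520) = (-2419 + 21859/49720)*(-27520) = -120250821/49720*(-27520) = 82732564848/1243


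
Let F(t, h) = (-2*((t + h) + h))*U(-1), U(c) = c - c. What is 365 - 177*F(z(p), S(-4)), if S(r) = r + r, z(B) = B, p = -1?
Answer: 365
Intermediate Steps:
U(c) = 0
S(r) = 2*r
F(t, h) = 0 (F(t, h) = -2*((t + h) + h)*0 = -2*((h + t) + h)*0 = -2*(t + 2*h)*0 = (-4*h - 2*t)*0 = 0)
365 - 177*F(z(p), S(-4)) = 365 - 177*0 = 365 + 0 = 365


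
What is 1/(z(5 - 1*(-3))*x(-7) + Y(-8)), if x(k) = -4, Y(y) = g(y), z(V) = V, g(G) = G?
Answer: -1/40 ≈ -0.025000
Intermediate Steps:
Y(y) = y
1/(z(5 - 1*(-3))*x(-7) + Y(-8)) = 1/((5 - 1*(-3))*(-4) - 8) = 1/((5 + 3)*(-4) - 8) = 1/(8*(-4) - 8) = 1/(-32 - 8) = 1/(-40) = -1/40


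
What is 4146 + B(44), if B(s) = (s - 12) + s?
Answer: 4222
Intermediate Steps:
B(s) = -12 + 2*s (B(s) = (-12 + s) + s = -12 + 2*s)
4146 + B(44) = 4146 + (-12 + 2*44) = 4146 + (-12 + 88) = 4146 + 76 = 4222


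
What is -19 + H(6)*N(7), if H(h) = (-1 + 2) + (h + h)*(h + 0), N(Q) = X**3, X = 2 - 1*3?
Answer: -92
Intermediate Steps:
X = -1 (X = 2 - 3 = -1)
N(Q) = -1 (N(Q) = (-1)**3 = -1)
H(h) = 1 + 2*h**2 (H(h) = 1 + (2*h)*h = 1 + 2*h**2)
-19 + H(6)*N(7) = -19 + (1 + 2*6**2)*(-1) = -19 + (1 + 2*36)*(-1) = -19 + (1 + 72)*(-1) = -19 + 73*(-1) = -19 - 73 = -92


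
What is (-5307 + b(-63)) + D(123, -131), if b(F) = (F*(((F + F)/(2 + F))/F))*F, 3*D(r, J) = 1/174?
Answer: -173129069/31842 ≈ -5437.1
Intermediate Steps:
D(r, J) = 1/522 (D(r, J) = (⅓)/174 = (⅓)*(1/174) = 1/522)
b(F) = 2*F²/(2 + F) (b(F) = (F*(((2*F)/(2 + F))/F))*F = (F*((2*F/(2 + F))/F))*F = (F*(2/(2 + F)))*F = (2*F/(2 + F))*F = 2*F²/(2 + F))
(-5307 + b(-63)) + D(123, -131) = (-5307 + 2*(-63)²/(2 - 63)) + 1/522 = (-5307 + 2*3969/(-61)) + 1/522 = (-5307 + 2*3969*(-1/61)) + 1/522 = (-5307 - 7938/61) + 1/522 = -331665/61 + 1/522 = -173129069/31842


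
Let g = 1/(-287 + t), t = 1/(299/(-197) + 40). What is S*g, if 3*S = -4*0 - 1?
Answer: 2527/2175550 ≈ 0.0011615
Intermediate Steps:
S = -⅓ (S = (-4*0 - 1)/3 = (0 - 1)/3 = (⅓)*(-1) = -⅓ ≈ -0.33333)
t = 197/7581 (t = 1/(299*(-1/197) + 40) = 1/(-299/197 + 40) = 1/(7581/197) = 197/7581 ≈ 0.025986)
g = -7581/2175550 (g = 1/(-287 + 197/7581) = 1/(-2175550/7581) = -7581/2175550 ≈ -0.0034846)
S*g = -⅓*(-7581/2175550) = 2527/2175550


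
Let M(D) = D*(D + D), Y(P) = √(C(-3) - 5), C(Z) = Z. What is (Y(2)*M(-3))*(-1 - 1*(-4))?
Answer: 108*I*√2 ≈ 152.74*I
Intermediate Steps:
Y(P) = 2*I*√2 (Y(P) = √(-3 - 5) = √(-8) = 2*I*√2)
M(D) = 2*D² (M(D) = D*(2*D) = 2*D²)
(Y(2)*M(-3))*(-1 - 1*(-4)) = ((2*I*√2)*(2*(-3)²))*(-1 - 1*(-4)) = ((2*I*√2)*(2*9))*(-1 + 4) = ((2*I*√2)*18)*3 = (36*I*√2)*3 = 108*I*√2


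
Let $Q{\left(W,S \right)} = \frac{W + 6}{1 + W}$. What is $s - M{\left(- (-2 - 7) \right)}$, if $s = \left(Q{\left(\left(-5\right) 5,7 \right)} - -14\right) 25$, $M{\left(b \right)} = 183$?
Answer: $\frac{4483}{24} \approx 186.79$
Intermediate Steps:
$Q{\left(W,S \right)} = \frac{6 + W}{1 + W}$
$s = \frac{8875}{24}$ ($s = \left(\frac{6 - 25}{1 - 25} - -14\right) 25 = \left(\frac{6 - 25}{1 - 25} + \left(-27 + 41\right)\right) 25 = \left(\frac{1}{-24} \left(-19\right) + 14\right) 25 = \left(\left(- \frac{1}{24}\right) \left(-19\right) + 14\right) 25 = \left(\frac{19}{24} + 14\right) 25 = \frac{355}{24} \cdot 25 = \frac{8875}{24} \approx 369.79$)
$s - M{\left(- (-2 - 7) \right)} = \frac{8875}{24} - 183 = \frac{4483}{24}$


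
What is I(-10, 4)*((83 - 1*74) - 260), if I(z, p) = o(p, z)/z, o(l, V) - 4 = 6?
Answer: 251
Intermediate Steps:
o(l, V) = 10 (o(l, V) = 4 + 6 = 10)
I(z, p) = 10/z
I(-10, 4)*((83 - 1*74) - 260) = (10/(-10))*((83 - 1*74) - 260) = (10*(-⅒))*((83 - 74) - 260) = -(9 - 260) = -1*(-251) = 251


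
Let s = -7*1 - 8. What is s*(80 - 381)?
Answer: 4515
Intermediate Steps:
s = -15 (s = -7 - 8 = -15)
s*(80 - 381) = -15*(80 - 381) = -15*(-301) = 4515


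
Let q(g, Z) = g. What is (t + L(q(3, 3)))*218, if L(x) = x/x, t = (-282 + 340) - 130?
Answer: -15478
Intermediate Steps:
t = -72 (t = 58 - 130 = -72)
L(x) = 1
(t + L(q(3, 3)))*218 = (-72 + 1)*218 = -71*218 = -15478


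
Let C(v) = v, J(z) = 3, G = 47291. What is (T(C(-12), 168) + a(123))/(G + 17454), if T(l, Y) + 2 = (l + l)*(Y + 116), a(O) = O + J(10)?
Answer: -6692/64745 ≈ -0.10336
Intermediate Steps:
a(O) = 3 + O (a(O) = O + 3 = 3 + O)
T(l, Y) = -2 + 2*l*(116 + Y) (T(l, Y) = -2 + (l + l)*(Y + 116) = -2 + (2*l)*(116 + Y) = -2 + 2*l*(116 + Y))
(T(C(-12), 168) + a(123))/(G + 17454) = ((-2 + 232*(-12) + 2*168*(-12)) + (3 + 123))/(47291 + 17454) = ((-2 - 2784 - 4032) + 126)/64745 = (-6818 + 126)*(1/64745) = -6692*1/64745 = -6692/64745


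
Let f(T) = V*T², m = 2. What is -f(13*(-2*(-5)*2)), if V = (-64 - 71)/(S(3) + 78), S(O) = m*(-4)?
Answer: 912600/7 ≈ 1.3037e+5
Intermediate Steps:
S(O) = -8 (S(O) = 2*(-4) = -8)
V = -27/14 (V = (-64 - 71)/(-8 + 78) = -135/70 = -135*1/70 = -27/14 ≈ -1.9286)
f(T) = -27*T²/14
-f(13*(-2*(-5)*2)) = -(-27)*(13*(-2*(-5)*2))²/14 = -(-27)*(13*(10*2))²/14 = -(-27)*(13*20)²/14 = -(-27)*260²/14 = -(-27)*67600/14 = -1*(-912600/7) = 912600/7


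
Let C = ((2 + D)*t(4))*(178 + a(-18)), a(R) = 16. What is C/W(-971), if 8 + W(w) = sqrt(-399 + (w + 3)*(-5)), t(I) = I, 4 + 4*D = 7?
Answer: 17072/4377 + 2134*sqrt(4441)/4377 ≈ 36.391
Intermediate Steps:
D = 3/4 (D = -1 + (1/4)*7 = -1 + 7/4 = 3/4 ≈ 0.75000)
C = 2134 (C = ((2 + 3/4)*4)*(178 + 16) = ((11/4)*4)*194 = 11*194 = 2134)
W(w) = -8 + sqrt(-414 - 5*w) (W(w) = -8 + sqrt(-399 + (w + 3)*(-5)) = -8 + sqrt(-399 + (3 + w)*(-5)) = -8 + sqrt(-399 + (-15 - 5*w)) = -8 + sqrt(-414 - 5*w))
C/W(-971) = 2134/(-8 + sqrt(-414 - 5*(-971))) = 2134/(-8 + sqrt(-414 + 4855)) = 2134/(-8 + sqrt(4441))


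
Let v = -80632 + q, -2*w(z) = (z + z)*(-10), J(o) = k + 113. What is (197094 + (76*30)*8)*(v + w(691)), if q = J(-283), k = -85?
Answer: -15868823796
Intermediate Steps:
J(o) = 28 (J(o) = -85 + 113 = 28)
q = 28
w(z) = 10*z (w(z) = -(z + z)*(-10)/2 = -2*z*(-10)/2 = -(-10)*z = 10*z)
v = -80604 (v = -80632 + 28 = -80604)
(197094 + (76*30)*8)*(v + w(691)) = (197094 + (76*30)*8)*(-80604 + 10*691) = (197094 + 2280*8)*(-80604 + 6910) = (197094 + 18240)*(-73694) = 215334*(-73694) = -15868823796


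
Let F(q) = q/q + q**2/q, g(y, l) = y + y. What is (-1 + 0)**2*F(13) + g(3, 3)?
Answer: 20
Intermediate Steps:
g(y, l) = 2*y
F(q) = 1 + q
(-1 + 0)**2*F(13) + g(3, 3) = (-1 + 0)**2*(1 + 13) + 2*3 = (-1)**2*14 + 6 = 1*14 + 6 = 14 + 6 = 20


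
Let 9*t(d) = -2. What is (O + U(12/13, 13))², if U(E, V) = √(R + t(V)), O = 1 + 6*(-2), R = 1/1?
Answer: (33 - √7)²/9 ≈ 102.38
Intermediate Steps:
t(d) = -2/9 (t(d) = (⅑)*(-2) = -2/9)
R = 1
O = -11 (O = 1 - 12 = -11)
U(E, V) = √7/3 (U(E, V) = √(1 - 2/9) = √(7/9) = √7/3)
(O + U(12/13, 13))² = (-11 + √7/3)²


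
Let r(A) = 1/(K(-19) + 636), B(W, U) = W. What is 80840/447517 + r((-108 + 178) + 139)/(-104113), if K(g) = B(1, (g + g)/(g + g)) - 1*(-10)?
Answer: 5445471765723/30145242311387 ≈ 0.18064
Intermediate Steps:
K(g) = 11 (K(g) = 1 - 1*(-10) = 1 + 10 = 11)
r(A) = 1/647 (r(A) = 1/(11 + 636) = 1/647)
80840/447517 + r((-108 + 178) + 139)/(-104113) = 80840/447517 + (1/647)/(-104113) = 80840*(1/447517) + (1/647)*(-1/104113) = 80840/447517 - 1/67361111 = 5445471765723/30145242311387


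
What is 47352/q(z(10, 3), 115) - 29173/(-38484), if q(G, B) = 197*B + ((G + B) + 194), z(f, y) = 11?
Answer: 2492544043/884169900 ≈ 2.8191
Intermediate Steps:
q(G, B) = 194 + G + 198*B (q(G, B) = 197*B + ((B + G) + 194) = 197*B + (194 + B + G) = 194 + G + 198*B)
47352/q(z(10, 3), 115) - 29173/(-38484) = 47352/(194 + 11 + 198*115) - 29173/(-38484) = 47352/(194 + 11 + 22770) - 29173*(-1/38484) = 47352/22975 + 29173/38484 = 2492544043/884169900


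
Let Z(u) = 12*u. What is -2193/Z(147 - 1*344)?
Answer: 731/788 ≈ 0.92766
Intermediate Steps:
-2193/Z(147 - 1*344) = -2193*1/(12*(147 - 1*344)) = -2193*1/(12*(147 - 344)) = -2193/(12*(-197)) = -2193/(-2364) = -2193*(-1/2364) = 731/788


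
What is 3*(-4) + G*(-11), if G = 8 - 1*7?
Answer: -23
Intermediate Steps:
G = 1 (G = 8 - 7 = 1)
3*(-4) + G*(-11) = 3*(-4) + 1*(-11) = -12 - 11 = -23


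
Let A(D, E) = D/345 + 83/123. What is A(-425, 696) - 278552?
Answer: -788025184/2829 ≈ -2.7855e+5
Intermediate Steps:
A(D, E) = 83/123 + D/345 (A(D, E) = D*(1/345) + 83*(1/123) = D/345 + 83/123 = 83/123 + D/345)
A(-425, 696) - 278552 = (83/123 + (1/345)*(-425)) - 278552 = (83/123 - 85/69) - 278552 = -1576/2829 - 278552 = -788025184/2829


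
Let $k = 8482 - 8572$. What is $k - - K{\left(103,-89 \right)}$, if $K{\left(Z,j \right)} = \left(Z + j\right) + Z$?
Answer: $27$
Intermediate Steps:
$K{\left(Z,j \right)} = j + 2 Z$
$k = -90$
$k - - K{\left(103,-89 \right)} = -90 - - (-89 + 2 \cdot 103) = -90 - - (-89 + 206) = -90 - \left(-1\right) 117 = -90 - -117 = -90 + 117 = 27$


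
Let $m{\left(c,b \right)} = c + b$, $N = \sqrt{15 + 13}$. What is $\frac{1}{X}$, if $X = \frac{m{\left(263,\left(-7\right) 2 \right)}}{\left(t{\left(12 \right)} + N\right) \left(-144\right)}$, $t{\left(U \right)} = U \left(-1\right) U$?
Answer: $\frac{6912}{83} - \frac{96 \sqrt{7}}{83} \approx 80.217$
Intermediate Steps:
$N = 2 \sqrt{7}$ ($N = \sqrt{28} = 2 \sqrt{7} \approx 5.2915$)
$t{\left(U \right)} = - U^{2}$ ($t{\left(U \right)} = - U U = - U^{2}$)
$m{\left(c,b \right)} = b + c$
$X = \frac{249}{20736 - 288 \sqrt{7}}$ ($X = \frac{\left(-7\right) 2 + 263}{\left(- 12^{2} + 2 \sqrt{7}\right) \left(-144\right)} = \frac{-14 + 263}{\left(\left(-1\right) 144 + 2 \sqrt{7}\right) \left(-144\right)} = \frac{249}{\left(-144 + 2 \sqrt{7}\right) \left(-144\right)} = \frac{249}{20736 - 288 \sqrt{7}} \approx 0.012466$)
$\frac{1}{X} = \frac{1}{\frac{249}{20708} + \frac{83 \sqrt{7}}{496992}}$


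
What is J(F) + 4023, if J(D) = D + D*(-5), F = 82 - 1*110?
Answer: 4135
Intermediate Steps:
F = -28 (F = 82 - 110 = -28)
J(D) = -4*D (J(D) = D - 5*D = -4*D)
J(F) + 4023 = -4*(-28) + 4023 = 112 + 4023 = 4135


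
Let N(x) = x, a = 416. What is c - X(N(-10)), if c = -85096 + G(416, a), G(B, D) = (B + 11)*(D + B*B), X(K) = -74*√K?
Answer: 73987448 + 74*I*√10 ≈ 7.3987e+7 + 234.01*I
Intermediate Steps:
G(B, D) = (11 + B)*(D + B²)
c = 73987448 (c = -85096 + (416³ + 11*416 + 11*416² + 416*416) = -85096 + (71991296 + 4576 + 11*173056 + 173056) = -85096 + (71991296 + 4576 + 1903616 + 173056) = -85096 + 74072544 = 73987448)
c - X(N(-10)) = 73987448 - (-74)*√(-10) = 73987448 - (-74)*I*√10 = 73987448 + 74*I*√10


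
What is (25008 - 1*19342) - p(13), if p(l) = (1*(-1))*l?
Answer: 5679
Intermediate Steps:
p(l) = -l
(25008 - 1*19342) - p(13) = (25008 - 1*19342) - (-1)*13 = (25008 - 19342) - 1*(-13) = 5666 + 13 = 5679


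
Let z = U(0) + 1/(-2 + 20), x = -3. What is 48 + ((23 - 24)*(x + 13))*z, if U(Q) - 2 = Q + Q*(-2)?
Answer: 247/9 ≈ 27.444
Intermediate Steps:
U(Q) = 2 - Q (U(Q) = 2 + (Q + Q*(-2)) = 2 + (Q - 2*Q) = 2 - Q)
z = 37/18 (z = (2 - 1*0) + 1/(-2 + 20) = (2 + 0) + 1/18 = 2 + 1/18 = 37/18 ≈ 2.0556)
48 + ((23 - 24)*(x + 13))*z = 48 + ((23 - 24)*(-3 + 13))*(37/18) = 48 - 1*10*(37/18) = 48 - 10*37/18 = 48 - 185/9 = 247/9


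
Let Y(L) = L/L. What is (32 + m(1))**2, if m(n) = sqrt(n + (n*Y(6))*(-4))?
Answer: (32 + I*sqrt(3))**2 ≈ 1021.0 + 110.85*I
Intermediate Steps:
Y(L) = 1
m(n) = sqrt(3)*sqrt(-n) (m(n) = sqrt(n + (n*1)*(-4)) = sqrt(n + n*(-4)) = sqrt(n - 4*n) = sqrt(-3*n) = sqrt(3)*sqrt(-n))
(32 + m(1))**2 = (32 + sqrt(3)*sqrt(-1*1))**2 = (32 + sqrt(3)*sqrt(-1))**2 = (32 + sqrt(3)*I)**2 = (32 + I*sqrt(3))**2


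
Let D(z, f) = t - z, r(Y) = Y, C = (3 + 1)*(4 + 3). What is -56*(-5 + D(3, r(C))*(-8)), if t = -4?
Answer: -2856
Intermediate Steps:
C = 28 (C = 4*7 = 28)
D(z, f) = -4 - z
-56*(-5 + D(3, r(C))*(-8)) = -56*(-5 + (-4 - 1*3)*(-8)) = -56*(-5 + (-4 - 3)*(-8)) = -56*(-5 - 7*(-8)) = -56*(-5 + 56) = -56*51 = -2856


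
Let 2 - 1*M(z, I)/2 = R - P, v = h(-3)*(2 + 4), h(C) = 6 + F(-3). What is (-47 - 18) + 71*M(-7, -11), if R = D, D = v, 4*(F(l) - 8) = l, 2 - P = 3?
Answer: -11212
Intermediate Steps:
P = -1 (P = 2 - 1*3 = 2 - 3 = -1)
F(l) = 8 + l/4
h(C) = 53/4 (h(C) = 6 + (8 + (¼)*(-3)) = 6 + (8 - ¾) = 6 + 29/4 = 53/4)
v = 159/2 (v = 53*(2 + 4)/4 = (53/4)*6 = 159/2 ≈ 79.500)
D = 159/2 ≈ 79.500
R = 159/2 ≈ 79.500
M(z, I) = -157 (M(z, I) = 4 - 2*(159/2 - 1*(-1)) = 4 - 2*(159/2 + 1) = 4 - 2*161/2 = 4 - 161 = -157)
(-47 - 18) + 71*M(-7, -11) = (-47 - 18) + 71*(-157) = -65 - 11147 = -11212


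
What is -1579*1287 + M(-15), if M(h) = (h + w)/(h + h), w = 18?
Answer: -20321731/10 ≈ -2.0322e+6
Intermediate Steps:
M(h) = (18 + h)/(2*h) (M(h) = (h + 18)/(h + h) = (18 + h)/((2*h)) = (18 + h)*(1/(2*h)) = (18 + h)/(2*h))
-1579*1287 + M(-15) = -1579*1287 + (½)*(18 - 15)/(-15) = -2032173 + (½)*(-1/15)*3 = -2032173 - ⅒ = -20321731/10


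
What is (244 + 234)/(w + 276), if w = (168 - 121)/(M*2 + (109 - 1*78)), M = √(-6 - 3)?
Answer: 132228662/76753945 + 134796*I/76753945 ≈ 1.7228 + 0.0017562*I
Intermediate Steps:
M = 3*I (M = √(-9) = 3*I ≈ 3.0*I)
w = 47*(31 - 6*I)/997 (w = (168 - 121)/((3*I)*2 + (109 - 1*78)) = 47/(6*I + (109 - 78)) = 47/(6*I + 31) = 47/(31 + 6*I) = 47*((31 - 6*I)/997) = 47*(31 - 6*I)/997 ≈ 1.4614 - 0.28285*I)
(244 + 234)/(w + 276) = (244 + 234)/((1457/997 - 282*I/997) + 276) = 478/(276629/997 - 282*I/997) = 478*(997*(276629/997 + 282*I/997)/76753945) = 476566*(276629/997 + 282*I/997)/76753945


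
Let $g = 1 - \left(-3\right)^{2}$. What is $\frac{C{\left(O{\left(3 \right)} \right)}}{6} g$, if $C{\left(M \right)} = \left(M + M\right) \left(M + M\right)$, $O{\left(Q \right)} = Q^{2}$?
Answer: $-432$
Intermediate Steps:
$g = -8$ ($g = 1 - 9 = -8$)
$C{\left(M \right)} = 4 M^{2}$ ($C{\left(M \right)} = 2 M 2 M = 4 M^{2}$)
$\frac{C{\left(O{\left(3 \right)} \right)}}{6} g = \frac{4 \left(3^{2}\right)^{2}}{6} \left(-8\right) = 4 \cdot 9^{2} \cdot \frac{1}{6} \left(-8\right) = 4 \cdot 81 \cdot \frac{1}{6} \left(-8\right) = 324 \cdot \frac{1}{6} \left(-8\right) = 54 \left(-8\right) = -432$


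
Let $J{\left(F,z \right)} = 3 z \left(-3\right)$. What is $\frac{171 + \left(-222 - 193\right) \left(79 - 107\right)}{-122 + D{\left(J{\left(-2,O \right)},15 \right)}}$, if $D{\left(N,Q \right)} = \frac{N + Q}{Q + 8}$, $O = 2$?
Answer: $- \frac{271193}{2809} \approx -96.544$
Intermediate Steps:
$J{\left(F,z \right)} = - 9 z$
$D{\left(N,Q \right)} = \frac{N + Q}{8 + Q}$
$\frac{171 + \left(-222 - 193\right) \left(79 - 107\right)}{-122 + D{\left(J{\left(-2,O \right)},15 \right)}} = \frac{171 + \left(-222 - 193\right) \left(79 - 107\right)}{-122 + \frac{\left(-9\right) 2 + 15}{8 + 15}} = \frac{171 - -11620}{-122 + \frac{-18 + 15}{23}} = \frac{171 + 11620}{-122 + \frac{1}{23} \left(-3\right)} = \frac{11791}{-122 - \frac{3}{23}} = \frac{11791}{- \frac{2809}{23}} = 11791 \left(- \frac{23}{2809}\right) = - \frac{271193}{2809}$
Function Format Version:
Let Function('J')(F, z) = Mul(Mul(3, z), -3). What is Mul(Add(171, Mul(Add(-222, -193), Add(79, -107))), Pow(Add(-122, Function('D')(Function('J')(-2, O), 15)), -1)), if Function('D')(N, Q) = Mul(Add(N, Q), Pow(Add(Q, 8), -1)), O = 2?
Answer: Rational(-271193, 2809) ≈ -96.544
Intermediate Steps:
Function('J')(F, z) = Mul(-9, z)
Function('D')(N, Q) = Mul(Pow(Add(8, Q), -1), Add(N, Q)) (Function('D')(N, Q) = Mul(Add(N, Q), Pow(Add(8, Q), -1)) = Mul(Pow(Add(8, Q), -1), Add(N, Q)))
Mul(Add(171, Mul(Add(-222, -193), Add(79, -107))), Pow(Add(-122, Function('D')(Function('J')(-2, O), 15)), -1)) = Mul(Add(171, Mul(Add(-222, -193), Add(79, -107))), Pow(Add(-122, Mul(Pow(Add(8, 15), -1), Add(Mul(-9, 2), 15))), -1)) = Mul(Add(171, Mul(-415, -28)), Pow(Add(-122, Mul(Pow(23, -1), Add(-18, 15))), -1)) = Mul(Add(171, 11620), Pow(Add(-122, Mul(Rational(1, 23), -3)), -1)) = Mul(11791, Pow(Add(-122, Rational(-3, 23)), -1)) = Mul(11791, Pow(Rational(-2809, 23), -1)) = Mul(11791, Rational(-23, 2809)) = Rational(-271193, 2809)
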